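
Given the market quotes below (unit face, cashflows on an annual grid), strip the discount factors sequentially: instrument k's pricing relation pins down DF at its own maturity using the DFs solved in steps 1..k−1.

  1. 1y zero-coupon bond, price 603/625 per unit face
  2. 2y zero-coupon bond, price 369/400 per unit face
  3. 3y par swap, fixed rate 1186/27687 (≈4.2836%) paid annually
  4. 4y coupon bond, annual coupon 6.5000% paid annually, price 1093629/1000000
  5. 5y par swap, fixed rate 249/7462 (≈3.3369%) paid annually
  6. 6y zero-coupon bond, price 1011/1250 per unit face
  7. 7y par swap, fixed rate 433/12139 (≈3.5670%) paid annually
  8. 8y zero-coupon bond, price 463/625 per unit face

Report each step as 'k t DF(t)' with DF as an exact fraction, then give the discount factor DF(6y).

step 1 [1y] zero: DF = P = 603/625 ≈ 0.964800
step 2 [2y] zero: DF = P = 369/400 ≈ 0.922500
step 3 [3y] swap r/1=1186/27687: DF=(1 − 1186/27687·(0.964800+0.922500))/(1+1186/27687) = 4407/5000 ≈ 0.881400
step 4 [4y] bond c/1=13/200: DF=(1093629/1000000 − 13/200·(0.964800+0.922500+0.881400))/(1+13/200) = 8579/10000 ≈ 0.857900
step 5 [5y] swap r/1=249/7462: DF=(1 − 249/7462·(0.964800+0.922500+0.881400+0.857900))/(1+249/7462) = 4253/5000 ≈ 0.850600
step 6 [6y] zero: DF = P = 1011/1250 ≈ 0.808800
step 7 [7y] swap r/1=433/12139: DF=(1 − 433/12139·(0.964800+0.922500+0.881400+0.857900+0.850600+0.808800))/(1+433/12139) = 1567/2000 ≈ 0.783500
step 8 [8y] zero: DF = P = 463/625 ≈ 0.740800

1 1 603/625
2 2 369/400
3 3 4407/5000
4 4 8579/10000
5 5 4253/5000
6 6 1011/1250
7 7 1567/2000
8 8 463/625
DF(6y) = 1011/1250 ≈ 0.808800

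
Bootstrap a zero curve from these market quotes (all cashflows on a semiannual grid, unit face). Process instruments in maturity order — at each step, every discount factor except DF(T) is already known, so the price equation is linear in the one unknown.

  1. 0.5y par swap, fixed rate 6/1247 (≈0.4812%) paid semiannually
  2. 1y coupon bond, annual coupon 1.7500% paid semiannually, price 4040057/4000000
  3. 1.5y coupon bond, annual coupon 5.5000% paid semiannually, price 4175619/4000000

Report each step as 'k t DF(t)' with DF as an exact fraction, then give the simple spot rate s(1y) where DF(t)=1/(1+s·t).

1 1/2 1247/1250
2 1 4963/5000
3 3/2 9627/10000
s(1y) = (1/(4963/5000) − 1)/(1) = 37/4963 ≈ 0.7455%

step 1 [0.5y] swap r/2=3/1247: DF=(1 − 3/1247·(0))/(1+3/1247) = 1247/1250 ≈ 0.997600
step 2 [1y] bond c/2=7/800: DF=(4040057/4000000 − 7/800·(0.997600))/(1+7/800) = 4963/5000 ≈ 0.992600
step 3 [1.5y] bond c/2=11/400: DF=(4175619/4000000 − 11/400·(0.997600+0.992600))/(1+11/400) = 9627/10000 ≈ 0.962700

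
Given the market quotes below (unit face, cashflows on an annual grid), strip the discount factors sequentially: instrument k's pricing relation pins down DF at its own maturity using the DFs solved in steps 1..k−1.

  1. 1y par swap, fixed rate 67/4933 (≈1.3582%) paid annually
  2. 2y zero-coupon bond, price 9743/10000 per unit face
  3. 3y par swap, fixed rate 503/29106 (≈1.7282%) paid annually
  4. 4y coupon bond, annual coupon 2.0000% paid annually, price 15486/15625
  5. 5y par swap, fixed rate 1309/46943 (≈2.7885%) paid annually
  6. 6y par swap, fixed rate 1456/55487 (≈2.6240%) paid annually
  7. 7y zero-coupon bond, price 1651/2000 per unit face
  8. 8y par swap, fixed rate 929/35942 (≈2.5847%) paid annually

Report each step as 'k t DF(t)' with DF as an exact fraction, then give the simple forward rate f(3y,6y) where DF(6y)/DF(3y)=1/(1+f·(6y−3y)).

1 1 4933/5000
2 2 9743/10000
3 3 9497/10000
4 4 4573/5000
5 5 8691/10000
6 6 534/625
7 7 1651/2000
8 8 4071/5000
f(3y,6y) = ((9497/10000)/(534/625) − 1)/(3) = 953/25632 ≈ 3.7180%

step 1 [1y] swap r/1=67/4933: DF=(1 − 67/4933·(0))/(1+67/4933) = 4933/5000 ≈ 0.986600
step 2 [2y] zero: DF = P = 9743/10000 ≈ 0.974300
step 3 [3y] swap r/1=503/29106: DF=(1 − 503/29106·(0.986600+0.974300))/(1+503/29106) = 9497/10000 ≈ 0.949700
step 4 [4y] bond c/1=1/50: DF=(15486/15625 − 1/50·(0.986600+0.974300+0.949700))/(1+1/50) = 4573/5000 ≈ 0.914600
step 5 [5y] swap r/1=1309/46943: DF=(1 − 1309/46943·(0.986600+0.974300+0.949700+0.914600))/(1+1309/46943) = 8691/10000 ≈ 0.869100
step 6 [6y] swap r/1=1456/55487: DF=(1 − 1456/55487·(0.986600+0.974300+0.949700+0.914600+0.869100))/(1+1456/55487) = 534/625 ≈ 0.854400
step 7 [7y] zero: DF = P = 1651/2000 ≈ 0.825500
step 8 [8y] swap r/1=929/35942: DF=(1 − 929/35942·(0.986600+0.974300+0.949700+0.914600+0.869100+0.854400+0.825500))/(1+929/35942) = 4071/5000 ≈ 0.814200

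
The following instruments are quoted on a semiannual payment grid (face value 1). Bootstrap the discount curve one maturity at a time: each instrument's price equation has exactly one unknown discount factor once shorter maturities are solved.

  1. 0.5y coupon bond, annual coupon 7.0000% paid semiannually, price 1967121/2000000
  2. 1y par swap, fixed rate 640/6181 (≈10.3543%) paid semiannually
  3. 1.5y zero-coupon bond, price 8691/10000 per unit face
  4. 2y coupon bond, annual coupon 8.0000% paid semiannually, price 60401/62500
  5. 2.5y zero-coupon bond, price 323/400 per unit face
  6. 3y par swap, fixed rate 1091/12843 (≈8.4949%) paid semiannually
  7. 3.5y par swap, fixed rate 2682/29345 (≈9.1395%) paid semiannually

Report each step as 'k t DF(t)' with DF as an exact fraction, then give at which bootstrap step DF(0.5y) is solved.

step 1 [0.5y] bond c/2=7/200: DF=(1967121/2000000 − 7/200·(0))/(1+7/200) = 9503/10000 ≈ 0.950300
step 2 [1y] swap r/2=320/6181: DF=(1 − 320/6181·(0.950300))/(1+320/6181) = 113/125 ≈ 0.904000
step 3 [1.5y] zero: DF = P = 8691/10000 ≈ 0.869100
step 4 [2y] bond c/2=1/25: DF=(60401/62500 − 1/25·(0.950300+0.904000+0.869100))/(1+1/25) = 1649/2000 ≈ 0.824500
step 5 [2.5y] zero: DF = P = 323/400 ≈ 0.807500
step 6 [3y] swap r/2=1091/25686: DF=(1 − 1091/25686·(0.950300+0.904000+0.869100+0.824500+0.807500))/(1+1091/25686) = 3909/5000 ≈ 0.781800
step 7 [3.5y] swap r/2=1341/29345: DF=(1 − 1341/29345·(0.950300+0.904000+0.869100+0.824500+0.807500+0.781800))/(1+1341/29345) = 3659/5000 ≈ 0.731800

1 1/2 9503/10000
2 1 113/125
3 3/2 8691/10000
4 2 1649/2000
5 5/2 323/400
6 3 3909/5000
7 7/2 3659/5000
DF(0.5y) is solved at step 1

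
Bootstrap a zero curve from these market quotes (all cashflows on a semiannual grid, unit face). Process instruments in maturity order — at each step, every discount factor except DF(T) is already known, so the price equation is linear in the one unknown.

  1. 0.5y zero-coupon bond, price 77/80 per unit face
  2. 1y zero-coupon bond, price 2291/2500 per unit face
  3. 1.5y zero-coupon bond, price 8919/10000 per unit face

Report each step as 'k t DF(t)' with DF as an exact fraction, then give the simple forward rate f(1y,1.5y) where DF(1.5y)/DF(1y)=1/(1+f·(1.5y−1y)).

1 1/2 77/80
2 1 2291/2500
3 3/2 8919/10000
f(1y,1.5y) = ((2291/2500)/(8919/10000) − 1)/(1/2) = 490/8919 ≈ 5.4939%

step 1 [0.5y] zero: DF = P = 77/80 ≈ 0.962500
step 2 [1y] zero: DF = P = 2291/2500 ≈ 0.916400
step 3 [1.5y] zero: DF = P = 8919/10000 ≈ 0.891900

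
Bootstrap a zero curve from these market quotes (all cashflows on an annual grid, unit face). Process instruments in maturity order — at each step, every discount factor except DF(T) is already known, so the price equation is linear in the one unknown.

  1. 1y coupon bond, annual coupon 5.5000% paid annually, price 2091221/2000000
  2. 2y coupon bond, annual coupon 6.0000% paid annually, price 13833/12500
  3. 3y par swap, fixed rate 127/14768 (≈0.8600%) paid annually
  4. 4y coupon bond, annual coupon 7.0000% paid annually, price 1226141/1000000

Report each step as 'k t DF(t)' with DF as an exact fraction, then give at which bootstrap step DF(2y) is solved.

step 1 [1y] bond c/1=11/200: DF=(2091221/2000000 − 11/200·(0))/(1+11/200) = 9911/10000 ≈ 0.991100
step 2 [2y] bond c/1=3/50: DF=(13833/12500 − 3/50·(0.991100))/(1+3/50) = 9879/10000 ≈ 0.987900
step 3 [3y] swap r/1=127/14768: DF=(1 − 127/14768·(0.991100+0.987900))/(1+127/14768) = 4873/5000 ≈ 0.974600
step 4 [4y] bond c/1=7/100: DF=(1226141/1000000 − 7/100·(0.991100+0.987900+0.974600))/(1+7/100) = 9527/10000 ≈ 0.952700

1 1 9911/10000
2 2 9879/10000
3 3 4873/5000
4 4 9527/10000
DF(2y) is solved at step 2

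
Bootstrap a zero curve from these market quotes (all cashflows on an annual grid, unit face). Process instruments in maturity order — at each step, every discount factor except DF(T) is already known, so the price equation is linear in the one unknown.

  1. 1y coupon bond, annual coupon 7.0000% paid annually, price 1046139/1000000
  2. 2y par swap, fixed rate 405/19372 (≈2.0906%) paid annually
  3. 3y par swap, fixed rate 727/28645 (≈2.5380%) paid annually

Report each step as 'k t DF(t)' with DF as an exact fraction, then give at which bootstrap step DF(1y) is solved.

1 1 9777/10000
2 2 1919/2000
3 3 9273/10000
DF(1y) is solved at step 1

step 1 [1y] bond c/1=7/100: DF=(1046139/1000000 − 7/100·(0))/(1+7/100) = 9777/10000 ≈ 0.977700
step 2 [2y] swap r/1=405/19372: DF=(1 − 405/19372·(0.977700))/(1+405/19372) = 1919/2000 ≈ 0.959500
step 3 [3y] swap r/1=727/28645: DF=(1 − 727/28645·(0.977700+0.959500))/(1+727/28645) = 9273/10000 ≈ 0.927300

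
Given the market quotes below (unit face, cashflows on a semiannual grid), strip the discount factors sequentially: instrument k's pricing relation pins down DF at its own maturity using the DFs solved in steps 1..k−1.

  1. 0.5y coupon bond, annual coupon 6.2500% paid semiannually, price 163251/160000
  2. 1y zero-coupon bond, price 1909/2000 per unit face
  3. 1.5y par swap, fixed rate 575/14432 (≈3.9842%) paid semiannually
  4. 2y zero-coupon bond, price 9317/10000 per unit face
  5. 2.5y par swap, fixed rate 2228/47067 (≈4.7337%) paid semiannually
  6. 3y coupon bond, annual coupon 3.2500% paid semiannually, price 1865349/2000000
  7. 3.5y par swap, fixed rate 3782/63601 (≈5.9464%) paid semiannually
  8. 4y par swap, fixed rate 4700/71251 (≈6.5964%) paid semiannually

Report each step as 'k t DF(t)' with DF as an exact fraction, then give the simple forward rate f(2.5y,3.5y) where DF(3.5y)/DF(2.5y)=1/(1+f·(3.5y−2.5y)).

1 1/2 4947/5000
2 1 1909/2000
3 3/2 377/400
4 2 9317/10000
5 5/2 4443/5000
6 3 337/400
7 7/2 8109/10000
8 4 153/200
f(2.5y,3.5y) = ((4443/5000)/(8109/10000) − 1)/(1) = 259/2703 ≈ 9.5819%

step 1 [0.5y] bond c/2=1/32: DF=(163251/160000 − 1/32·(0))/(1+1/32) = 4947/5000 ≈ 0.989400
step 2 [1y] zero: DF = P = 1909/2000 ≈ 0.954500
step 3 [1.5y] swap r/2=575/28864: DF=(1 − 575/28864·(0.989400+0.954500))/(1+575/28864) = 377/400 ≈ 0.942500
step 4 [2y] zero: DF = P = 9317/10000 ≈ 0.931700
step 5 [2.5y] swap r/2=1114/47067: DF=(1 − 1114/47067·(0.989400+0.954500+0.942500+0.931700))/(1+1114/47067) = 4443/5000 ≈ 0.888600
step 6 [3y] bond c/2=13/800: DF=(1865349/2000000 − 13/800·(0.989400+0.954500+0.942500+0.931700+0.888600))/(1+13/800) = 337/400 ≈ 0.842500
step 7 [3.5y] swap r/2=1891/63601: DF=(1 − 1891/63601·(0.989400+0.954500+0.942500+0.931700+0.888600+0.842500))/(1+1891/63601) = 8109/10000 ≈ 0.810900
step 8 [4y] swap r/2=2350/71251: DF=(1 − 2350/71251·(0.989400+0.954500+0.942500+0.931700+0.888600+0.842500+0.810900))/(1+2350/71251) = 153/200 ≈ 0.765000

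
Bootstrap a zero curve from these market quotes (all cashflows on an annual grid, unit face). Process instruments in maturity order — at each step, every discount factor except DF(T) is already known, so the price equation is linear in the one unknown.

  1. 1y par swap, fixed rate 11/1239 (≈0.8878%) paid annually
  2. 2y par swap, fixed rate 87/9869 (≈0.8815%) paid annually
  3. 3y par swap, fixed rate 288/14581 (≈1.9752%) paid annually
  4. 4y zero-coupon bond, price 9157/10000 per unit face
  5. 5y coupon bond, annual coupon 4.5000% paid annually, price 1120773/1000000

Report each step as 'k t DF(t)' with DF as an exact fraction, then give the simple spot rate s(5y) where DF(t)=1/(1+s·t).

step 1 [1y] swap r/1=11/1239: DF=(1 − 11/1239·(0))/(1+11/1239) = 1239/1250 ≈ 0.991200
step 2 [2y] swap r/1=87/9869: DF=(1 − 87/9869·(0.991200))/(1+87/9869) = 4913/5000 ≈ 0.982600
step 3 [3y] swap r/1=288/14581: DF=(1 − 288/14581·(0.991200+0.982600))/(1+288/14581) = 589/625 ≈ 0.942400
step 4 [4y] zero: DF = P = 9157/10000 ≈ 0.915700
step 5 [5y] bond c/1=9/200: DF=(1120773/1000000 − 9/200·(0.991200+0.982600+0.942400+0.915700))/(1+9/200) = 363/400 ≈ 0.907500

1 1 1239/1250
2 2 4913/5000
3 3 589/625
4 4 9157/10000
5 5 363/400
s(5y) = (1/(363/400) − 1)/(5) = 37/1815 ≈ 2.0386%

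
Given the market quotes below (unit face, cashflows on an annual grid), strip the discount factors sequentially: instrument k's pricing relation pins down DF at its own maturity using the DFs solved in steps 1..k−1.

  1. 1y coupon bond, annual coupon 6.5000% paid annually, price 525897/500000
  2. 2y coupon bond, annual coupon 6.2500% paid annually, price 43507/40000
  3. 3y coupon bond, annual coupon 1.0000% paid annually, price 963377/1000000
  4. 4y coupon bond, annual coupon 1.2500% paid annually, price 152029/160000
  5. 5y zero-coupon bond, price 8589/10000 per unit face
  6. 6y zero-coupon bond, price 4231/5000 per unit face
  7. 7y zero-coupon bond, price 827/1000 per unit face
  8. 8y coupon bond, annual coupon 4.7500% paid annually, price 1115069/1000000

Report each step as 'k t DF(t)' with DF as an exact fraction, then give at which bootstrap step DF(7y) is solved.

step 1 [1y] bond c/1=13/200: DF=(525897/500000 − 13/200·(0))/(1+13/200) = 2469/2500 ≈ 0.987600
step 2 [2y] bond c/1=1/16: DF=(43507/40000 − 1/16·(0.987600))/(1+1/16) = 1207/1250 ≈ 0.965600
step 3 [3y] bond c/1=1/100: DF=(963377/1000000 − 1/100·(0.987600+0.965600))/(1+1/100) = 1869/2000 ≈ 0.934500
step 4 [4y] bond c/1=1/80: DF=(152029/160000 − 1/80·(0.987600+0.965600+0.934500))/(1+1/80) = 2257/2500 ≈ 0.902800
step 5 [5y] zero: DF = P = 8589/10000 ≈ 0.858900
step 6 [6y] zero: DF = P = 4231/5000 ≈ 0.846200
step 7 [7y] zero: DF = P = 827/1000 ≈ 0.827000
step 8 [8y] bond c/1=19/400: DF=(1115069/1000000 − 19/400·(0.987600+0.965600+0.934500+0.902800+0.858900+0.846200+0.827000))/(1+19/400) = 3889/5000 ≈ 0.777800

1 1 2469/2500
2 2 1207/1250
3 3 1869/2000
4 4 2257/2500
5 5 8589/10000
6 6 4231/5000
7 7 827/1000
8 8 3889/5000
DF(7y) is solved at step 7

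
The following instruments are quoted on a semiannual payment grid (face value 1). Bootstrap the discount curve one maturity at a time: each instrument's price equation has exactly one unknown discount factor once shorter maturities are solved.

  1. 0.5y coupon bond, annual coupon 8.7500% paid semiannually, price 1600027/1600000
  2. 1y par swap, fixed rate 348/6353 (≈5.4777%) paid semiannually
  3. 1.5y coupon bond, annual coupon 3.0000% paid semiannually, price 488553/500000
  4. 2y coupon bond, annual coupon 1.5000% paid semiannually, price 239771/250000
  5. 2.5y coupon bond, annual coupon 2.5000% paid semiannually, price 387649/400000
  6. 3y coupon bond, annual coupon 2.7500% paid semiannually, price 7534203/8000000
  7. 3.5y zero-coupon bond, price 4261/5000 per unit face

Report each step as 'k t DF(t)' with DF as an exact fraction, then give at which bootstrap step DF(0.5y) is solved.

1 1/2 9581/10000
2 1 4739/5000
3 3/2 1869/2000
4 2 2327/2500
5 5/2 4553/5000
6 3 1731/2000
7 7/2 4261/5000
DF(0.5y) is solved at step 1

step 1 [0.5y] bond c/2=7/160: DF=(1600027/1600000 − 7/160·(0))/(1+7/160) = 9581/10000 ≈ 0.958100
step 2 [1y] swap r/2=174/6353: DF=(1 − 174/6353·(0.958100))/(1+174/6353) = 4739/5000 ≈ 0.947800
step 3 [1.5y] bond c/2=3/200: DF=(488553/500000 − 3/200·(0.958100+0.947800))/(1+3/200) = 1869/2000 ≈ 0.934500
step 4 [2y] bond c/2=3/400: DF=(239771/250000 − 3/400·(0.958100+0.947800+0.934500))/(1+3/400) = 2327/2500 ≈ 0.930800
step 5 [2.5y] bond c/2=1/80: DF=(387649/400000 − 1/80·(0.958100+0.947800+0.934500+0.930800))/(1+1/80) = 4553/5000 ≈ 0.910600
step 6 [3y] bond c/2=11/800: DF=(7534203/8000000 − 11/800·(0.958100+0.947800+0.934500+0.930800+0.910600))/(1+11/800) = 1731/2000 ≈ 0.865500
step 7 [3.5y] zero: DF = P = 4261/5000 ≈ 0.852200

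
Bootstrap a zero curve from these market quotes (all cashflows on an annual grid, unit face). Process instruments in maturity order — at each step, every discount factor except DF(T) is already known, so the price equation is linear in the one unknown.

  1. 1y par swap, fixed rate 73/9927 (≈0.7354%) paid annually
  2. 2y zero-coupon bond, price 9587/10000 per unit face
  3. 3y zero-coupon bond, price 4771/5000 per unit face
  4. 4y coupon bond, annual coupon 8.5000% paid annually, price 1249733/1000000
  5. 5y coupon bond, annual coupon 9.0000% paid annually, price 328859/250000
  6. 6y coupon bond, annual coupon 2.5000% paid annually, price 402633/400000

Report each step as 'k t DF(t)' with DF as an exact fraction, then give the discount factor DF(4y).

1 1 9927/10000
2 2 9587/10000
3 3 4771/5000
4 4 4621/5000
5 5 4453/5000
6 6 8669/10000
DF(4y) = 4621/5000 ≈ 0.924200

step 1 [1y] swap r/1=73/9927: DF=(1 − 73/9927·(0))/(1+73/9927) = 9927/10000 ≈ 0.992700
step 2 [2y] zero: DF = P = 9587/10000 ≈ 0.958700
step 3 [3y] zero: DF = P = 4771/5000 ≈ 0.954200
step 4 [4y] bond c/1=17/200: DF=(1249733/1000000 − 17/200·(0.992700+0.958700+0.954200))/(1+17/200) = 4621/5000 ≈ 0.924200
step 5 [5y] bond c/1=9/100: DF=(328859/250000 − 9/100·(0.992700+0.958700+0.954200+0.924200))/(1+9/100) = 4453/5000 ≈ 0.890600
step 6 [6y] bond c/1=1/40: DF=(402633/400000 − 1/40·(0.992700+0.958700+0.954200+0.924200+0.890600))/(1+1/40) = 8669/10000 ≈ 0.866900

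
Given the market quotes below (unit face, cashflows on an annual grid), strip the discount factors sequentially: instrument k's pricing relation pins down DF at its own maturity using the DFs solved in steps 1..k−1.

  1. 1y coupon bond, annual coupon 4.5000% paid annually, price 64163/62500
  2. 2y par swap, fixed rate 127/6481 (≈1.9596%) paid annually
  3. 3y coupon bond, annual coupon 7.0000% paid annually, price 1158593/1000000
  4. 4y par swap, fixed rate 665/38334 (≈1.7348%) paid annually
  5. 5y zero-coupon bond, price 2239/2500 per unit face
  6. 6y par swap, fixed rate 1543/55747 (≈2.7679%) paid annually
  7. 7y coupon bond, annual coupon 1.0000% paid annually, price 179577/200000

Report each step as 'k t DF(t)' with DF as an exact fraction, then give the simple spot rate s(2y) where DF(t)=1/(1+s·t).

step 1 [1y] bond c/1=9/200: DF=(64163/62500 − 9/200·(0))/(1+9/200) = 614/625 ≈ 0.982400
step 2 [2y] swap r/1=127/6481: DF=(1 − 127/6481·(0.982400))/(1+127/6481) = 9619/10000 ≈ 0.961900
step 3 [3y] bond c/1=7/100: DF=(1158593/1000000 − 7/100·(0.982400+0.961900))/(1+7/100) = 2389/2500 ≈ 0.955600
step 4 [4y] swap r/1=665/38334: DF=(1 − 665/38334·(0.982400+0.961900+0.955600))/(1+665/38334) = 1867/2000 ≈ 0.933500
step 5 [5y] zero: DF = P = 2239/2500 ≈ 0.895600
step 6 [6y] swap r/1=1543/55747: DF=(1 − 1543/55747·(0.982400+0.961900+0.955600+0.933500+0.895600))/(1+1543/55747) = 8457/10000 ≈ 0.845700
step 7 [7y] bond c/1=1/100: DF=(179577/200000 − 1/100·(0.982400+0.961900+0.955600+0.933500+0.895600+0.845700))/(1+1/100) = 4169/5000 ≈ 0.833800

1 1 614/625
2 2 9619/10000
3 3 2389/2500
4 4 1867/2000
5 5 2239/2500
6 6 8457/10000
7 7 4169/5000
s(2y) = (1/(9619/10000) − 1)/(2) = 381/19238 ≈ 1.9805%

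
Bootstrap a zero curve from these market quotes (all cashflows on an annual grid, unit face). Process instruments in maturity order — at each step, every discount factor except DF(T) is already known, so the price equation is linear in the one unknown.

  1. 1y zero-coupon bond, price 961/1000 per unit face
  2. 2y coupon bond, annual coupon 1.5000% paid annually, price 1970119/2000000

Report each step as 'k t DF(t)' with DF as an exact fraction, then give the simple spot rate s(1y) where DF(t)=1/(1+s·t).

step 1 [1y] zero: DF = P = 961/1000 ≈ 0.961000
step 2 [2y] bond c/1=3/200: DF=(1970119/2000000 − 3/200·(0.961000))/(1+3/200) = 9563/10000 ≈ 0.956300

1 1 961/1000
2 2 9563/10000
s(1y) = (1/(961/1000) − 1)/(1) = 39/961 ≈ 4.0583%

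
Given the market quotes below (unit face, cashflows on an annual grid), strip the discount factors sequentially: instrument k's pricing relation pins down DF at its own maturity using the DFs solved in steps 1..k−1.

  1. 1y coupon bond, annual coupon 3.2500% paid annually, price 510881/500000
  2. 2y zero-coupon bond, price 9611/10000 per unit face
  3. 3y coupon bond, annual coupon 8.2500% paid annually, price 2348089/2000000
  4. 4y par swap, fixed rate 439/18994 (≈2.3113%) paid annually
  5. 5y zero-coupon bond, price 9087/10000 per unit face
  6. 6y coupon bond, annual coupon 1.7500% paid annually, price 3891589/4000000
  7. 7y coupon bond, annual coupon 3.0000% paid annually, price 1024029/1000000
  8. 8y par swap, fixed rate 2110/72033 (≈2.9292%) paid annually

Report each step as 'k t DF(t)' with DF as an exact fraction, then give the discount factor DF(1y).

step 1 [1y] bond c/1=13/400: DF=(510881/500000 − 13/400·(0))/(1+13/400) = 1237/1250 ≈ 0.989600
step 2 [2y] zero: DF = P = 9611/10000 ≈ 0.961100
step 3 [3y] bond c/1=33/400: DF=(2348089/2000000 − 33/400·(0.989600+0.961100))/(1+33/400) = 9359/10000 ≈ 0.935900
step 4 [4y] swap r/1=439/18994: DF=(1 − 439/18994·(0.989600+0.961100+0.935900))/(1+439/18994) = 4561/5000 ≈ 0.912200
step 5 [5y] zero: DF = P = 9087/10000 ≈ 0.908700
step 6 [6y] bond c/1=7/400: DF=(3891589/4000000 − 7/400·(0.989600+0.961100+0.935900+0.912200+0.908700))/(1+7/400) = 547/625 ≈ 0.875200
step 7 [7y] bond c/1=3/100: DF=(1024029/1000000 − 3/100·(0.989600+0.961100+0.935900+0.912200+0.908700+0.875200))/(1+3/100) = 2079/2500 ≈ 0.831600
step 8 [8y] swap r/1=2110/72033: DF=(1 − 2110/72033·(0.989600+0.961100+0.935900+0.912200+0.908700+0.875200+0.831600))/(1+2110/72033) = 789/1000 ≈ 0.789000

1 1 1237/1250
2 2 9611/10000
3 3 9359/10000
4 4 4561/5000
5 5 9087/10000
6 6 547/625
7 7 2079/2500
8 8 789/1000
DF(1y) = 1237/1250 ≈ 0.989600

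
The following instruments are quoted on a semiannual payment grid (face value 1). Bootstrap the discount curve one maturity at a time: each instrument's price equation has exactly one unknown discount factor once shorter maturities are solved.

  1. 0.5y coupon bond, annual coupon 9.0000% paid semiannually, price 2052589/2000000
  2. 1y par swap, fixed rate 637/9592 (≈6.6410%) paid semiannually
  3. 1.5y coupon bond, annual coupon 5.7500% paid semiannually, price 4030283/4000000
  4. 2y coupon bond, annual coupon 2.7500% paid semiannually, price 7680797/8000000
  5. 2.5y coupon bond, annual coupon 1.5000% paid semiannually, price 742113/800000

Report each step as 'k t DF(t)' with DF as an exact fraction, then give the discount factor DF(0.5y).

1 1/2 9821/10000
2 1 9363/10000
3 3/2 4629/5000
4 2 1817/2000
5 5/2 558/625
DF(0.5y) = 9821/10000 ≈ 0.982100

step 1 [0.5y] bond c/2=9/200: DF=(2052589/2000000 − 9/200·(0))/(1+9/200) = 9821/10000 ≈ 0.982100
step 2 [1y] swap r/2=637/19184: DF=(1 − 637/19184·(0.982100))/(1+637/19184) = 9363/10000 ≈ 0.936300
step 3 [1.5y] bond c/2=23/800: DF=(4030283/4000000 − 23/800·(0.982100+0.936300))/(1+23/800) = 4629/5000 ≈ 0.925800
step 4 [2y] bond c/2=11/800: DF=(7680797/8000000 − 11/800·(0.982100+0.936300+0.925800))/(1+11/800) = 1817/2000 ≈ 0.908500
step 5 [2.5y] bond c/2=3/400: DF=(742113/800000 − 3/400·(0.982100+0.936300+0.925800+0.908500))/(1+3/400) = 558/625 ≈ 0.892800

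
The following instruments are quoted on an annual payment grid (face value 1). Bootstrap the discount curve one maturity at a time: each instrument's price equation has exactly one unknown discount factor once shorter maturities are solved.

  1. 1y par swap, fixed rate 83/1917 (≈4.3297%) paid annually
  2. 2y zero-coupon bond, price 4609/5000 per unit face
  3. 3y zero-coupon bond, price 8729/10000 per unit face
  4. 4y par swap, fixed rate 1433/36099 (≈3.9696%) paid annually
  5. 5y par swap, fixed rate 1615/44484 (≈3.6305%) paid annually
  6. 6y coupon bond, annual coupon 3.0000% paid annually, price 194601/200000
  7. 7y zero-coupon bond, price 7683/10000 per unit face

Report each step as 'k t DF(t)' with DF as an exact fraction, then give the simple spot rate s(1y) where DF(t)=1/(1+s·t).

step 1 [1y] swap r/1=83/1917: DF=(1 − 83/1917·(0))/(1+83/1917) = 1917/2000 ≈ 0.958500
step 2 [2y] zero: DF = P = 4609/5000 ≈ 0.921800
step 3 [3y] zero: DF = P = 8729/10000 ≈ 0.872900
step 4 [4y] swap r/1=1433/36099: DF=(1 − 1433/36099·(0.958500+0.921800+0.872900))/(1+1433/36099) = 8567/10000 ≈ 0.856700
step 5 [5y] swap r/1=1615/44484: DF=(1 − 1615/44484·(0.958500+0.921800+0.872900+0.856700))/(1+1615/44484) = 1677/2000 ≈ 0.838500
step 6 [6y] bond c/1=3/100: DF=(194601/200000 − 3/100·(0.958500+0.921800+0.872900+0.856700+0.838500))/(1+3/100) = 8151/10000 ≈ 0.815100
step 7 [7y] zero: DF = P = 7683/10000 ≈ 0.768300

1 1 1917/2000
2 2 4609/5000
3 3 8729/10000
4 4 8567/10000
5 5 1677/2000
6 6 8151/10000
7 7 7683/10000
s(1y) = (1/(1917/2000) − 1)/(1) = 83/1917 ≈ 4.3297%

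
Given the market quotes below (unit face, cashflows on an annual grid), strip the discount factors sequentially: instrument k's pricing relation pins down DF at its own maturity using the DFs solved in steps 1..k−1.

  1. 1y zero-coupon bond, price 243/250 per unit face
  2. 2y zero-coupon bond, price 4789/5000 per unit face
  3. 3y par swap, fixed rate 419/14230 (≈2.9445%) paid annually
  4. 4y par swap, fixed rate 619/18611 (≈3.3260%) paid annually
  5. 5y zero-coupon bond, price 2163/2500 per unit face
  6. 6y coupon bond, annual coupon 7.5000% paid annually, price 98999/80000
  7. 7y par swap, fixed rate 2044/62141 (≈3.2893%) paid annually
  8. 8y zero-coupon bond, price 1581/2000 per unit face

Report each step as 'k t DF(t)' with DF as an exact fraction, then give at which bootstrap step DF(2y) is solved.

step 1 [1y] zero: DF = P = 243/250 ≈ 0.972000
step 2 [2y] zero: DF = P = 4789/5000 ≈ 0.957800
step 3 [3y] swap r/1=419/14230: DF=(1 − 419/14230·(0.972000+0.957800))/(1+419/14230) = 4581/5000 ≈ 0.916200
step 4 [4y] swap r/1=619/18611: DF=(1 − 619/18611·(0.972000+0.957800+0.916200))/(1+619/18611) = 4381/5000 ≈ 0.876200
step 5 [5y] zero: DF = P = 2163/2500 ≈ 0.865200
step 6 [6y] bond c/1=3/40: DF=(98999/80000 − 3/40·(0.972000+0.957800+0.916200+0.876200+0.865200))/(1+3/40) = 8311/10000 ≈ 0.831100
step 7 [7y] swap r/1=2044/62141: DF=(1 − 2044/62141·(0.972000+0.957800+0.916200+0.876200+0.865200+0.831100))/(1+2044/62141) = 1989/2500 ≈ 0.795600
step 8 [8y] zero: DF = P = 1581/2000 ≈ 0.790500

1 1 243/250
2 2 4789/5000
3 3 4581/5000
4 4 4381/5000
5 5 2163/2500
6 6 8311/10000
7 7 1989/2500
8 8 1581/2000
DF(2y) is solved at step 2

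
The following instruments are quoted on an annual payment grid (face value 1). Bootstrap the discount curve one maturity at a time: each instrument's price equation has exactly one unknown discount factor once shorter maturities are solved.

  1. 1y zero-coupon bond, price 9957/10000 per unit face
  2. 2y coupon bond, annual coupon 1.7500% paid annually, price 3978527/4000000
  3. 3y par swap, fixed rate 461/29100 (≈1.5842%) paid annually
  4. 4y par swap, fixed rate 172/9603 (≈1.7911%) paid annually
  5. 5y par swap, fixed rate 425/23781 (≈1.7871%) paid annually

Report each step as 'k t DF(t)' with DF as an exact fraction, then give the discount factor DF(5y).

step 1 [1y] zero: DF = P = 9957/10000 ≈ 0.995700
step 2 [2y] bond c/1=7/400: DF=(3978527/4000000 − 7/400·(0.995700))/(1+7/400) = 2401/2500 ≈ 0.960400
step 3 [3y] swap r/1=461/29100: DF=(1 − 461/29100·(0.995700+0.960400))/(1+461/29100) = 9539/10000 ≈ 0.953900
step 4 [4y] swap r/1=172/9603: DF=(1 − 172/9603·(0.995700+0.960400+0.953900))/(1+172/9603) = 582/625 ≈ 0.931200
step 5 [5y] swap r/1=425/23781: DF=(1 − 425/23781·(0.995700+0.960400+0.953900+0.931200))/(1+425/23781) = 183/200 ≈ 0.915000

1 1 9957/10000
2 2 2401/2500
3 3 9539/10000
4 4 582/625
5 5 183/200
DF(5y) = 183/200 ≈ 0.915000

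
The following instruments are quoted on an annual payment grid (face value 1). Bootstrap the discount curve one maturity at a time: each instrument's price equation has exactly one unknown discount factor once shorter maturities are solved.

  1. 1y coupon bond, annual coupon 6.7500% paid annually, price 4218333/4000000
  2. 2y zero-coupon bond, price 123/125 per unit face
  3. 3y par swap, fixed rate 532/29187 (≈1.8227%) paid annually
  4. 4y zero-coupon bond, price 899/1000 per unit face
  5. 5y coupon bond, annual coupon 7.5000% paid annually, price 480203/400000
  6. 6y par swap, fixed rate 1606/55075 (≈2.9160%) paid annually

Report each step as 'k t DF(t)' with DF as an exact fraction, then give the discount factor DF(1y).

1 1 9879/10000
2 2 123/125
3 3 2367/2500
4 4 899/1000
5 5 1063/1250
6 6 4197/5000
DF(1y) = 9879/10000 ≈ 0.987900

step 1 [1y] bond c/1=27/400: DF=(4218333/4000000 − 27/400·(0))/(1+27/400) = 9879/10000 ≈ 0.987900
step 2 [2y] zero: DF = P = 123/125 ≈ 0.984000
step 3 [3y] swap r/1=532/29187: DF=(1 − 532/29187·(0.987900+0.984000))/(1+532/29187) = 2367/2500 ≈ 0.946800
step 4 [4y] zero: DF = P = 899/1000 ≈ 0.899000
step 5 [5y] bond c/1=3/40: DF=(480203/400000 − 3/40·(0.987900+0.984000+0.946800+0.899000))/(1+3/40) = 1063/1250 ≈ 0.850400
step 6 [6y] swap r/1=1606/55075: DF=(1 − 1606/55075·(0.987900+0.984000+0.946800+0.899000+0.850400))/(1+1606/55075) = 4197/5000 ≈ 0.839400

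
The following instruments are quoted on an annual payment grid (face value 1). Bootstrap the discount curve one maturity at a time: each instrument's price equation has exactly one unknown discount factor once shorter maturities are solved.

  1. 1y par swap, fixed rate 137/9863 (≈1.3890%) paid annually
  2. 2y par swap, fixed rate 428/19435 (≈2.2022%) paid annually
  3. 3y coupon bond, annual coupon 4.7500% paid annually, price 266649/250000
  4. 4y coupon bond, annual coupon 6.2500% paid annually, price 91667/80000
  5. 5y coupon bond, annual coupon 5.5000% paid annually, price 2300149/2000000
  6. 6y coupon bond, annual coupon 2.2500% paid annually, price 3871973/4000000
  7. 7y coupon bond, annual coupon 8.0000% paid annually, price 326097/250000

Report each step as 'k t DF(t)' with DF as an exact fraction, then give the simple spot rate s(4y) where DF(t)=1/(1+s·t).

step 1 [1y] swap r/1=137/9863: DF=(1 − 137/9863·(0))/(1+137/9863) = 9863/10000 ≈ 0.986300
step 2 [2y] swap r/1=428/19435: DF=(1 − 428/19435·(0.986300))/(1+428/19435) = 2393/2500 ≈ 0.957200
step 3 [3y] bond c/1=19/400: DF=(266649/250000 − 19/400·(0.986300+0.957200))/(1+19/400) = 9301/10000 ≈ 0.930100
step 4 [4y] bond c/1=1/16: DF=(91667/80000 − 1/16·(0.986300+0.957200+0.930100))/(1+1/16) = 4547/5000 ≈ 0.909400
step 5 [5y] bond c/1=11/200: DF=(2300149/2000000 − 11/200·(0.986300+0.957200+0.930100+0.909400))/(1+11/200) = 8929/10000 ≈ 0.892900
step 6 [6y] bond c/1=9/400: DF=(3871973/4000000 − 9/400·(0.986300+0.957200+0.930100+0.909400+0.892900))/(1+9/400) = 4219/5000 ≈ 0.843800
step 7 [7y] bond c/1=2/25: DF=(326097/250000 − 2/25·(0.986300+0.957200+0.930100+0.909400+0.892900+0.843800))/(1+2/25) = 7989/10000 ≈ 0.798900

1 1 9863/10000
2 2 2393/2500
3 3 9301/10000
4 4 4547/5000
5 5 8929/10000
6 6 4219/5000
7 7 7989/10000
s(4y) = (1/(4547/5000) − 1)/(4) = 453/18188 ≈ 2.4907%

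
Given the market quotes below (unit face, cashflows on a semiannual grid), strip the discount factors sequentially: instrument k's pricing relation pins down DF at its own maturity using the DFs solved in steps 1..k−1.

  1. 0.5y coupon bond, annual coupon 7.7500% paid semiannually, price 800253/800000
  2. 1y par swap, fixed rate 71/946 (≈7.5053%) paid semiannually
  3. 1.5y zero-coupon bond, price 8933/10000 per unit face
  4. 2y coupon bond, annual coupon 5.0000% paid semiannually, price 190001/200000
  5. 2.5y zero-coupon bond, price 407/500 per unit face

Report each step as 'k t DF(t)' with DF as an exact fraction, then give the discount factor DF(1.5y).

1 1/2 963/1000
2 1 929/1000
3 3/2 8933/10000
4 2 8589/10000
5 5/2 407/500
DF(1.5y) = 8933/10000 ≈ 0.893300

step 1 [0.5y] bond c/2=31/800: DF=(800253/800000 − 31/800·(0))/(1+31/800) = 963/1000 ≈ 0.963000
step 2 [1y] swap r/2=71/1892: DF=(1 − 71/1892·(0.963000))/(1+71/1892) = 929/1000 ≈ 0.929000
step 3 [1.5y] zero: DF = P = 8933/10000 ≈ 0.893300
step 4 [2y] bond c/2=1/40: DF=(190001/200000 − 1/40·(0.963000+0.929000+0.893300))/(1+1/40) = 8589/10000 ≈ 0.858900
step 5 [2.5y] zero: DF = P = 407/500 ≈ 0.814000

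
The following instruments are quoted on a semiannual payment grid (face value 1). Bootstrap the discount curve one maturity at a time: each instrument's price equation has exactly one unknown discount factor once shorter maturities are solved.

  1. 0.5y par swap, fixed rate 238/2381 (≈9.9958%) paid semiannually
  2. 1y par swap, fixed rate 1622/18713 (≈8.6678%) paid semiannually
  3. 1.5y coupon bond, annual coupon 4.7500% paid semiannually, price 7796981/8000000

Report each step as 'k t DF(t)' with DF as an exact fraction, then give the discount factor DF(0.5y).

1 1/2 2381/2500
2 1 9189/10000
3 3/2 4543/5000
DF(0.5y) = 2381/2500 ≈ 0.952400

step 1 [0.5y] swap r/2=119/2381: DF=(1 − 119/2381·(0))/(1+119/2381) = 2381/2500 ≈ 0.952400
step 2 [1y] swap r/2=811/18713: DF=(1 − 811/18713·(0.952400))/(1+811/18713) = 9189/10000 ≈ 0.918900
step 3 [1.5y] bond c/2=19/800: DF=(7796981/8000000 − 19/800·(0.952400+0.918900))/(1+19/800) = 4543/5000 ≈ 0.908600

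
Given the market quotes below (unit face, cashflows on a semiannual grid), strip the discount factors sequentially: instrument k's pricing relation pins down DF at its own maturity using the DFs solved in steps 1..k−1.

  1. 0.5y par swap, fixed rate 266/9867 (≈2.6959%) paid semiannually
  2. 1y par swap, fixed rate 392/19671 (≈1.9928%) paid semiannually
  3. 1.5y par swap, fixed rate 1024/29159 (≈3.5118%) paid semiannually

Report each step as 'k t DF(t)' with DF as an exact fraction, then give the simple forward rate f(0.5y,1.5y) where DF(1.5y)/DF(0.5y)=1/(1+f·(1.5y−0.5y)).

step 1 [0.5y] swap r/2=133/9867: DF=(1 − 133/9867·(0))/(1+133/9867) = 9867/10000 ≈ 0.986700
step 2 [1y] swap r/2=196/19671: DF=(1 − 196/19671·(0.986700))/(1+196/19671) = 2451/2500 ≈ 0.980400
step 3 [1.5y] swap r/2=512/29159: DF=(1 − 512/29159·(0.986700+0.980400))/(1+512/29159) = 593/625 ≈ 0.948800

1 1/2 9867/10000
2 1 2451/2500
3 3/2 593/625
f(0.5y,1.5y) = ((9867/10000)/(593/625) − 1)/(1) = 379/9488 ≈ 3.9945%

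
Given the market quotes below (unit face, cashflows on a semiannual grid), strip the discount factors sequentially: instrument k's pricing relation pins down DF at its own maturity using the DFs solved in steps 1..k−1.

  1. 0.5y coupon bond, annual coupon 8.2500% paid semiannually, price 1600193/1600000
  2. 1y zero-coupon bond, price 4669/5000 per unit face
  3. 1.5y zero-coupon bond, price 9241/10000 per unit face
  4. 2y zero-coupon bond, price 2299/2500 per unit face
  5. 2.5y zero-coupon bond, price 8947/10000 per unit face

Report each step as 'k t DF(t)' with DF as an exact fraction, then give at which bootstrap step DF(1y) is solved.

1 1/2 1921/2000
2 1 4669/5000
3 3/2 9241/10000
4 2 2299/2500
5 5/2 8947/10000
DF(1y) is solved at step 2

step 1 [0.5y] bond c/2=33/800: DF=(1600193/1600000 − 33/800·(0))/(1+33/800) = 1921/2000 ≈ 0.960500
step 2 [1y] zero: DF = P = 4669/5000 ≈ 0.933800
step 3 [1.5y] zero: DF = P = 9241/10000 ≈ 0.924100
step 4 [2y] zero: DF = P = 2299/2500 ≈ 0.919600
step 5 [2.5y] zero: DF = P = 8947/10000 ≈ 0.894700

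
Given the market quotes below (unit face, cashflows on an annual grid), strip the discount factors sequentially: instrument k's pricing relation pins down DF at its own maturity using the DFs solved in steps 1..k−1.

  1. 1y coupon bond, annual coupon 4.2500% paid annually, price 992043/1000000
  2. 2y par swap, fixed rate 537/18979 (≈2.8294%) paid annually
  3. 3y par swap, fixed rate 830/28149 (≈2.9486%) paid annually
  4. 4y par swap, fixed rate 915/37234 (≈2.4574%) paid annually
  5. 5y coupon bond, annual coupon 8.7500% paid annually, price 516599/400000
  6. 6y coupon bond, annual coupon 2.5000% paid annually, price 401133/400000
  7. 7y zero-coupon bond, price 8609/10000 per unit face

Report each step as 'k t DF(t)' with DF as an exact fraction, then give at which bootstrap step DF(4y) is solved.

step 1 [1y] bond c/1=17/400: DF=(992043/1000000 − 17/400·(0))/(1+17/400) = 2379/2500 ≈ 0.951600
step 2 [2y] swap r/1=537/18979: DF=(1 − 537/18979·(0.951600))/(1+537/18979) = 9463/10000 ≈ 0.946300
step 3 [3y] swap r/1=830/28149: DF=(1 − 830/28149·(0.951600+0.946300))/(1+830/28149) = 917/1000 ≈ 0.917000
step 4 [4y] swap r/1=915/37234: DF=(1 − 915/37234·(0.951600+0.946300+0.917000))/(1+915/37234) = 1817/2000 ≈ 0.908500
step 5 [5y] bond c/1=7/80: DF=(516599/400000 − 7/80·(0.951600+0.946300+0.917000+0.908500))/(1+7/80) = 111/125 ≈ 0.888000
step 6 [6y] bond c/1=1/40: DF=(401133/400000 − 1/40·(0.951600+0.946300+0.917000+0.908500+0.888000))/(1+1/40) = 8659/10000 ≈ 0.865900
step 7 [7y] zero: DF = P = 8609/10000 ≈ 0.860900

1 1 2379/2500
2 2 9463/10000
3 3 917/1000
4 4 1817/2000
5 5 111/125
6 6 8659/10000
7 7 8609/10000
DF(4y) is solved at step 4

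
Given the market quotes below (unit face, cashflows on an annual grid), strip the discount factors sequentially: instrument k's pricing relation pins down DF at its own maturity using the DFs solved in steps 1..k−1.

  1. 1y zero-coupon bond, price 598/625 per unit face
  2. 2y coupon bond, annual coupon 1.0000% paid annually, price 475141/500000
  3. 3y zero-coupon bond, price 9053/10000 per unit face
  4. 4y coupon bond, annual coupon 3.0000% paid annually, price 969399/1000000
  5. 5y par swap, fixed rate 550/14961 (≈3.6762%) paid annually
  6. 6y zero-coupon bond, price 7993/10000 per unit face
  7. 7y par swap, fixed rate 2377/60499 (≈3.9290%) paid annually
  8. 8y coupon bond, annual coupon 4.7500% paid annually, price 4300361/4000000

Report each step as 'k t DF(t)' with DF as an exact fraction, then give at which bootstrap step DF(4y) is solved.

1 1 598/625
2 2 4657/5000
3 3 9053/10000
4 4 4299/5000
5 5 167/200
6 6 7993/10000
7 7 7623/10000
8 8 94/125
DF(4y) is solved at step 4

step 1 [1y] zero: DF = P = 598/625 ≈ 0.956800
step 2 [2y] bond c/1=1/100: DF=(475141/500000 − 1/100·(0.956800))/(1+1/100) = 4657/5000 ≈ 0.931400
step 3 [3y] zero: DF = P = 9053/10000 ≈ 0.905300
step 4 [4y] bond c/1=3/100: DF=(969399/1000000 − 3/100·(0.956800+0.931400+0.905300))/(1+3/100) = 4299/5000 ≈ 0.859800
step 5 [5y] swap r/1=550/14961: DF=(1 − 550/14961·(0.956800+0.931400+0.905300+0.859800))/(1+550/14961) = 167/200 ≈ 0.835000
step 6 [6y] zero: DF = P = 7993/10000 ≈ 0.799300
step 7 [7y] swap r/1=2377/60499: DF=(1 − 2377/60499·(0.956800+0.931400+0.905300+0.859800+0.835000+0.799300))/(1+2377/60499) = 7623/10000 ≈ 0.762300
step 8 [8y] bond c/1=19/400: DF=(4300361/4000000 − 19/400·(0.956800+0.931400+0.905300+0.859800+0.835000+0.799300+0.762300))/(1+19/400) = 94/125 ≈ 0.752000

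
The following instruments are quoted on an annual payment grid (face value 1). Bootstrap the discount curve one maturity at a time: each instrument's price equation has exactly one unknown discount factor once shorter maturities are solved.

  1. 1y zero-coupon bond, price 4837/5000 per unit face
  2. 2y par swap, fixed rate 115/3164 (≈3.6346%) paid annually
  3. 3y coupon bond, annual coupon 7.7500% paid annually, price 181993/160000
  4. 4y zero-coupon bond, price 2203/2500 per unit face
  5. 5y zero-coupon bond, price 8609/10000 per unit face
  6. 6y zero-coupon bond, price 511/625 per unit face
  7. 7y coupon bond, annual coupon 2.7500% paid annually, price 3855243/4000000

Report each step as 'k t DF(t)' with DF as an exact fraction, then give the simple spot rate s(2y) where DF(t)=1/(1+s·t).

step 1 [1y] zero: DF = P = 4837/5000 ≈ 0.967400
step 2 [2y] swap r/1=115/3164: DF=(1 − 115/3164·(0.967400))/(1+115/3164) = 931/1000 ≈ 0.931000
step 3 [3y] bond c/1=31/400: DF=(181993/160000 − 31/400·(0.967400+0.931000))/(1+31/400) = 9191/10000 ≈ 0.919100
step 4 [4y] zero: DF = P = 2203/2500 ≈ 0.881200
step 5 [5y] zero: DF = P = 8609/10000 ≈ 0.860900
step 6 [6y] zero: DF = P = 511/625 ≈ 0.817600
step 7 [7y] bond c/1=11/400: DF=(3855243/4000000 − 11/400·(0.967400+0.931000+0.919100+0.881200+0.860900+0.817600))/(1+11/400) = 7941/10000 ≈ 0.794100

1 1 4837/5000
2 2 931/1000
3 3 9191/10000
4 4 2203/2500
5 5 8609/10000
6 6 511/625
7 7 7941/10000
s(2y) = (1/(931/1000) − 1)/(2) = 69/1862 ≈ 3.7057%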